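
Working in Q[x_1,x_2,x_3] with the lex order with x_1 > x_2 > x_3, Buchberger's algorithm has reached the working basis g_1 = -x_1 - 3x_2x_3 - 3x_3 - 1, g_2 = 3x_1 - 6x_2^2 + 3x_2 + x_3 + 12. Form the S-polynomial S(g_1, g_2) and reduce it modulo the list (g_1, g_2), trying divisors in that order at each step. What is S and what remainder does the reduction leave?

S(g_1, g_2) = 2x_2^2 + 3x_2x_3 - x_2 + 8/3x_3 - 3; remainder on division = 2x_2^2 + 3x_2x_3 - x_2 + 8/3x_3 - 3.

lcm(LM(g_1), LM(g_2)) = x_1.
S = (lcm/LT(g_1))·g_1 − (lcm/LT(g_2))·g_2 = 2x_2^2 + 3x_2x_3 - x_2 + 8/3x_3 - 3.
Reduce S modulo (g_1, g_2) in that order:
  leading term x_2^2: no divisor's leading term divides it; move 2x_2^2 to the remainder.
  leading term x_2x_3: no divisor's leading term divides it; move 3x_2x_3 to the remainder.
  leading term x_2: no divisor's leading term divides it; move -x_2 to the remainder.
  leading term x_3: no divisor's leading term divides it; move 8/3x_3 to the remainder.
  leading term 1: no divisor's leading term divides it; move -3 to the remainder.
The remainder 2x_2^2 + 3x_2x_3 - x_2 + 8/3x_3 - 3 is nonzero, so it would be added as the next basis element.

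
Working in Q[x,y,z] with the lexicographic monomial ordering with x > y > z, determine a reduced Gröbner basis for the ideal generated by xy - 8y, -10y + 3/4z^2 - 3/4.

f_1 = xy - 8y, LT = xy.
f_2 = -10y + 3/4z^2 - 3/4, LT = y.

S(f_1,f_2): lcm = xy. S = 3/40xz^2 - 3/40x - 8y.
  leading term xz^2: no divisor's leading term divides it; move 3/40xz^2 to the remainder.
  leading term x: no divisor's leading term divides it; move -3/40x to the remainder.
  leading term y: subtract (4/5)·f_2 from -8y → -3/5z^2 + 3/5
  leading term z^2: no divisor's leading term divides it; move -3/5z^2 to the remainder.
  leading term 1: no divisor's leading term divides it; move 3/5 to the remainder.
  remainder 3/40xz^2 - 3/40x - 3/5z^2 + 3/5 ≠ 0; add g_3 = 3/40xz^2 - 3/40x - 3/5z^2 + 3/5 to the basis.

The other S-polynomials (S(f_1,g_3), S(f_2,g_3)) all reduce to 0 modulo the current basis, so we have a Gröbner basis.
Inter-reduce: drop elements whose leading term is divisible by another's, tail-reduce, and make monic.

G = {xz^2 - x - 8z^2 + 8, y - 3/40z^2 + 3/40}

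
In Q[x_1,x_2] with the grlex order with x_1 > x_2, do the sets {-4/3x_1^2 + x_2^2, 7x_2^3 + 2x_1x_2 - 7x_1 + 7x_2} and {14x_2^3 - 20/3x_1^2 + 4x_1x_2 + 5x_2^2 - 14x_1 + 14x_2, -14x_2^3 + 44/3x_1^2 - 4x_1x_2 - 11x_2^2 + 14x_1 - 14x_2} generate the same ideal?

Yes, the ideals are equal.

Since reduced Gröbner bases are canonical representatives of ideals under a given ordering, it suffices to compute and compare them.
Buchberger on the first generating set:
f_1 = -4/3x_1^2 + x_2^2, LT = x_1^2.
f_2 = 7x_2^3 + 2x_1x_2 - 7x_1 + 7x_2, LT = x_2^3.

The S-polynomials (S(f_1,f_2)) all reduce to 0 modulo the current basis, so we have a Gröbner basis.
Inter-reduce: drop elements whose leading term is divisible by another's, tail-reduce, and make monic.
Reduced Gröbner basis: {x_2^3 + 2/7x_1x_2 - x_1 + x_2, x_1^2 - 3/4x_2^2}.

Buchberger on the second generating set:
h_1 = 14x_2^3 - 20/3x_1^2 + 4x_1x_2 + 5x_2^2 - 14x_1 + 14x_2, LT = x_2^3.
h_2 = -14x_2^3 + 44/3x_1^2 - 4x_1x_2 - 11x_2^2 + 14x_1 - 14x_2, LT = x_2^3.

S(h_1,h_2): lcm = x_2^3. S = 4/7x_1^2 - 3/7x_2^2.
  leading term x_1^2: no divisor's leading term divides it; move 4/7x_1^2 to the remainder.
  leading term x_2^2: no divisor's leading term divides it; move -3/7x_2^2 to the remainder.
  remainder 4/7x_1^2 - 3/7x_2^2 ≠ 0; add k_3 = 4/7x_1^2 - 3/7x_2^2 to the basis.

The other S-polynomials (S(h_1,k_3), S(h_2,k_3)) all reduce to 0 modulo the current basis, so we have a Gröbner basis.
Inter-reduce: drop elements whose leading term is divisible by another's, tail-reduce, and make monic.
Reduced Gröbner basis: {x_2^3 + 2/7x_1x_2 - x_1 + x_2, x_1^2 - 3/4x_2^2}.

The two bases agree; hence the ideals are identical.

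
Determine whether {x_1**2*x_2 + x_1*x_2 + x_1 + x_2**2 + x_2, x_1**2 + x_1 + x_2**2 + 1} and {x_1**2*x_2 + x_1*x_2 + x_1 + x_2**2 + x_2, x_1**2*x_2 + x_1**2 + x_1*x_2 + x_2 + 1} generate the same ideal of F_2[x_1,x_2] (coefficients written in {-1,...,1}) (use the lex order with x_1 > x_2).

Yes, the ideals are equal.

For a fixed monomial order, each ideal has a unique reduced Gröbner basis; comparing bases decides equality.
Buchberger on the first generating set:
f_1 = x_1**2*x_2 + x_1*x_2 + x_1 + x_2**2 + x_2, LT = x_1**2*x_2.
f_2 = x_1**2 + x_1 + x_2**2 + 1, LT = x_1**2.

S(f_1,f_2): lcm = x_1**2*x_2. S = x_1 + x_2**3 + x_2**2.
  leading term x_1: no divisor's leading term divides it; move x_1 to the remainder.
  leading term x_2**3: no divisor's leading term divides it; move x_2**3 to the remainder.
  leading term x_2**2: no divisor's leading term divides it; move x_2**2 to the remainder.
  remainder x_1 + x_2**3 + x_2**2 ≠ 0; add g_3 = x_1 + x_2**3 + x_2**2 to the basis.

S(f_1,g_3): lcm = x_1**2*x_2. S = x_1*x_2**4 + x_1*x_2**3 + x_1*x_2 + x_1 + x_2**2 + x_2.
  leading term x_1*x_2**4: subtract (x_2**4)·g_3 from x_1*x_2**4 + x_1*x_2**3 + x_1*x_2 + x_1 + x_2**2 + x_2 → x_1*x_2**3 + x_1*x_2 + x_1 + x_2**7 + x_2**6 + x_2**2 + x_2
  leading term x_1*x_2**3: subtract (x_2**3)·g_3 from x_1*x_2**3 + x_1*x_2 + x_1 + x_2**7 + x_2**6 + x_2**2 + x_2 → x_1*x_2 + x_1 + x_2**7 + x_2**5 + x_2**2 + x_2
  leading term x_1*x_2: subtract (x_2)·g_3 from x_1*x_2 + x_1 + x_2**7 + x_2**5 + x_2**2 + x_2 → x_1 + x_2**7 + x_2**5 + x_2**4 + x_2**3 + x_2**2 + x_2
  leading term x_1: subtract (1)·g_3 from x_1 + x_2**7 + x_2**5 + x_2**4 + x_2**3 + x_2**2 + x_2 → x_2**7 + x_2**5 + x_2**4 + x_2
  leading term x_2**7: no divisor's leading term divides it; move x_2**7 to the remainder.
  leading term x_2**5: no divisor's leading term divides it; move x_2**5 to the remainder.
  leading term x_2**4: no divisor's leading term divides it; move x_2**4 to the remainder.
  leading term x_2: no divisor's leading term divides it; move x_2 to the remainder.
  remainder x_2**7 + x_2**5 + x_2**4 + x_2 ≠ 0; add g_4 = x_2**7 + x_2**5 + x_2**4 + x_2 to the basis.

S(f_2,g_3): lcm = x_1**2. S = x_1*x_2**3 + x_1*x_2**2 + x_1 + x_2**2 + 1.
  leading term x_1*x_2**3: subtract (x_2**3)·g_3 from x_1*x_2**3 + x_1*x_2**2 + x_1 + x_2**2 + 1 → x_1*x_2**2 + x_1 + x_2**6 + x_2**5 + x_2**2 + 1
  leading term x_1*x_2**2: subtract (x_2**2)·g_3 from x_1*x_2**2 + x_1 + x_2**6 + x_2**5 + x_2**2 + 1 → x_1 + x_2**6 + x_2**4 + x_2**2 + 1
  leading term x_1: subtract (1)·g_3 from x_1 + x_2**6 + x_2**4 + x_2**2 + 1 → x_2**6 + x_2**4 + x_2**3 + 1
  leading term x_2**6: no divisor's leading term divides it; move x_2**6 to the remainder.
  leading term x_2**4: no divisor's leading term divides it; move x_2**4 to the remainder.
  leading term x_2**3: no divisor's leading term divides it; move x_2**3 to the remainder.
  leading term 1: no divisor's leading term divides it; move 1 to the remainder.
  remainder x_2**6 + x_2**4 + x_2**3 + 1 ≠ 0; add g_5 = x_2**6 + x_2**4 + x_2**3 + 1 to the basis.

The other S-polynomials (S(f_1,g_4), S(f_2,g_4), S(g_3,g_4), S(f_1,g_5), S(f_2,g_5), S(g_3,g_5), S(g_4,g_5)) all reduce to 0 modulo the current basis, so we have a Gröbner basis.
Inter-reduce: drop elements whose leading term is divisible by another's, tail-reduce, and make monic.
Reduced Gröbner basis: {x_1 + x_2**3 + x_2**2, x_2**6 + x_2**4 + x_2**3 + 1}.

Buchberger on the second generating set:
h_1 = x_1**2*x_2 + x_1*x_2 + x_1 + x_2**2 + x_2, LT = x_1**2*x_2.
h_2 = x_1**2*x_2 + x_1**2 + x_1*x_2 + x_2 + 1, LT = x_1**2*x_2.

S(h_1,h_2): lcm = x_1**2*x_2. S = x_1**2 + x_1 + x_2**2 + 1.
  leading term x_1**2: no divisor's leading term divides it; move x_1**2 to the remainder.
  leading term x_1: no divisor's leading term divides it; move x_1 to the remainder.
  leading term x_2**2: no divisor's leading term divides it; move x_2**2 to the remainder.
  leading term 1: no divisor's leading term divides it; move 1 to the remainder.
  remainder x_1**2 + x_1 + x_2**2 + 1 ≠ 0; add k_3 = x_1**2 + x_1 + x_2**2 + 1 to the basis.

S(h_1,k_3): lcm = x_1**2*x_2. S = x_1 + x_2**3 + x_2**2.
  leading term x_1: no divisor's leading term divides it; move x_1 to the remainder.
  leading term x_2**3: no divisor's leading term divides it; move x_2**3 to the remainder.
  leading term x_2**2: no divisor's leading term divides it; move x_2**2 to the remainder.
  remainder x_1 + x_2**3 + x_2**2 ≠ 0; add k_4 = x_1 + x_2**3 + x_2**2 to the basis.

S(h_1,k_4): lcm = x_1**2*x_2. S = x_1*x_2**4 + x_1*x_2**3 + x_1*x_2 + x_1 + x_2**2 + x_2.
  leading term x_1*x_2**4: subtract (x_2**4)·k_4 from x_1*x_2**4 + x_1*x_2**3 + x_1*x_2 + x_1 + x_2**2 + x_2 → x_1*x_2**3 + x_1*x_2 + x_1 + x_2**7 + x_2**6 + x_2**2 + x_2
  leading term x_1*x_2**3: subtract (x_2**3)·k_4 from x_1*x_2**3 + x_1*x_2 + x_1 + x_2**7 + x_2**6 + x_2**2 + x_2 → x_1*x_2 + x_1 + x_2**7 + x_2**5 + x_2**2 + x_2
  leading term x_1*x_2: subtract (x_2)·k_4 from x_1*x_2 + x_1 + x_2**7 + x_2**5 + x_2**2 + x_2 → x_1 + x_2**7 + x_2**5 + x_2**4 + x_2**3 + x_2**2 + x_2
  leading term x_1: subtract (1)·k_4 from x_1 + x_2**7 + x_2**5 + x_2**4 + x_2**3 + x_2**2 + x_2 → x_2**7 + x_2**5 + x_2**4 + x_2
  leading term x_2**7: no divisor's leading term divides it; move x_2**7 to the remainder.
  leading term x_2**5: no divisor's leading term divides it; move x_2**5 to the remainder.
  leading term x_2**4: no divisor's leading term divides it; move x_2**4 to the remainder.
  leading term x_2: no divisor's leading term divides it; move x_2 to the remainder.
  remainder x_2**7 + x_2**5 + x_2**4 + x_2 ≠ 0; add k_5 = x_2**7 + x_2**5 + x_2**4 + x_2 to the basis.

S(k_3,k_4): lcm = x_1**2. S = x_1*x_2**3 + x_1*x_2**2 + x_1 + x_2**2 + 1.
  leading term x_1*x_2**3: subtract (x_2**3)·k_4 from x_1*x_2**3 + x_1*x_2**2 + x_1 + x_2**2 + 1 → x_1*x_2**2 + x_1 + x_2**6 + x_2**5 + x_2**2 + 1
  leading term x_1*x_2**2: subtract (x_2**2)·k_4 from x_1*x_2**2 + x_1 + x_2**6 + x_2**5 + x_2**2 + 1 → x_1 + x_2**6 + x_2**4 + x_2**2 + 1
  leading term x_1: subtract (1)·k_4 from x_1 + x_2**6 + x_2**4 + x_2**2 + 1 → x_2**6 + x_2**4 + x_2**3 + 1
  leading term x_2**6: no divisor's leading term divides it; move x_2**6 to the remainder.
  leading term x_2**4: no divisor's leading term divides it; move x_2**4 to the remainder.
  leading term x_2**3: no divisor's leading term divides it; move x_2**3 to the remainder.
  leading term 1: no divisor's leading term divides it; move 1 to the remainder.
  remainder x_2**6 + x_2**4 + x_2**3 + 1 ≠ 0; add k_6 = x_2**6 + x_2**4 + x_2**3 + 1 to the basis.

The other S-polynomials (S(h_2,k_3), S(h_2,k_4), S(h_1,k_5), S(h_2,k_5), S(k_3,k_5), S(k_4,k_5), S(h_1,k_6), S(h_2,k_6), S(k_3,k_6), S(k_4,k_6), S(k_5,k_6)) all reduce to 0 modulo the current basis, so we have a Gröbner basis.
Inter-reduce: drop elements whose leading term is divisible by another's, tail-reduce, and make monic.
Reduced Gröbner basis: {x_1 + x_2**3 + x_2**2, x_2**6 + x_2**4 + x_2**3 + 1}.

Same reduced basis, so the two generating sets span the same ideal.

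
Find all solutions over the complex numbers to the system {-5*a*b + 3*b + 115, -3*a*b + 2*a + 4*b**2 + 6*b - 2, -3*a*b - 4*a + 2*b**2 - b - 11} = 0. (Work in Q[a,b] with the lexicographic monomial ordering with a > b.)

{(-4, -5)}

Compute a lex Gröbner basis by Buchberger's algorithm.
f_1 = -5*a*b + 3*b + 115, LT = a*b.
f_2 = -3*a*b + 2*a + 4*b**2 + 6*b - 2, LT = a*b.
f_3 = -3*a*b - 4*a + 2*b**2 - b - 11, LT = a*b.

S(f_1,f_2): lcm = a*b. S = 2/3*a + 4/3*b**2 + 7/5*b - 71/3.
  leading term a: no divisor's leading term divides it; move 2/3*a to the remainder.
  leading term b**2: no divisor's leading term divides it; move 4/3*b**2 to the remainder.
  leading term b: no divisor's leading term divides it; move 7/5*b to the remainder.
  leading term 1: no divisor's leading term divides it; move -71/3 to the remainder.
  remainder 2/3*a + 4/3*b**2 + 7/5*b - 71/3 ≠ 0; add h_4 = 2/3*a + 4/3*b**2 + 7/5*b - 71/3 to the basis.

S(f_1,f_3): lcm = a*b. S = -4/3*a + 2/3*b**2 - 14/15*b - 80/3.
  leading term a: subtract (-2)·h_4 from -4/3*a + 2/3*b**2 - 14/15*b - 80/3 → 10/3*b**2 + 28/15*b - 74
  leading term b**2: no divisor's leading term divides it; move 10/3*b**2 to the remainder.
  leading term b: no divisor's leading term divides it; move 28/15*b to the remainder.
  leading term 1: no divisor's leading term divides it; move -74 to the remainder.
  remainder 10/3*b**2 + 28/15*b - 74 ≠ 0; add h_5 = 10/3*b**2 + 28/15*b - 74 to the basis.

S(f_1,h_4): lcm = a*b. S = -2*b**3 - 21/10*b**2 + 349/10*b - 23.
  leading term b**3: subtract (-3/5*b)·h_5 from -2*b**3 - 21/10*b**2 + 349/10*b - 23 → -49/50*b**2 - 19/2*b - 23
  leading term b**2: subtract (-147/500)·h_5 from -49/50*b**2 - 19/2*b - 23 → -11189/1250*b - 11189/250
  leading term b: no divisor's leading term divides it; move -11189/1250*b to the remainder.
  leading term 1: no divisor's leading term divides it; move -11189/250 to the remainder.
  remainder -11189/1250*b - 11189/250 ≠ 0; add h_6 = -11189/1250*b - 11189/250 to the basis.

The other S-polynomials (S(f_2,f_3), S(f_2,h_4), S(f_3,h_4), S(f_1,h_5), S(f_2,h_5), S(f_3,h_5), S(h_4,h_5), S(f_1,h_6), S(f_2,h_6), S(f_3,h_6), S(h_4,h_6), S(h_5,h_6)) all reduce to 0 modulo the current basis, so we have a Gröbner basis.
Inter-reduce: drop elements whose leading term is divisible by another's, tail-reduce, and make monic.
Reduced Gröbner basis: {a + 4, b + 5}.

The lex basis is triangular: the last element involves only b. Solving b + 5 = 0 gives b ∈ {-5}; substituting each value into the earlier elements determines the remaining variables.
  b = -5: the earlier basis element becomes a + 4 = 0, giving a = -4 — point (-4, -5).
Each listed point satisfies every original equation (direct substitution).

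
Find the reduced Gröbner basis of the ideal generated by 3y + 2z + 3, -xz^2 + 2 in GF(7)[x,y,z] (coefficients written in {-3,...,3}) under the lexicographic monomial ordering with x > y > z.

G = {xz^2 - 2, y + 3z + 1}

Buchberger's algorithm terminates because the ascending chain of leading-term ideals stabilizes.

f_1 = 3y + 2z + 3, LT = y.
f_2 = -xz^2 + 2, LT = xz^2.

The S-polynomials (S(f_1,f_2)) all reduce to 0 modulo the current basis, so we have a Gröbner basis.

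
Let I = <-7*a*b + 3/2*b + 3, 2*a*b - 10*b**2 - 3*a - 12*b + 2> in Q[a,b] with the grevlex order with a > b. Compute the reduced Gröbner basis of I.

This is the nonlinear analogue of row-reducing a linear system.

f_1 = -7*a*b + 3/2*b + 3, LT = a*b.
f_2 = 2*a*b - 10*b**2 - 3*a - 12*b + 2, LT = a*b.

S(f_1,f_2): lcm = a*b. S = 5*b**2 + 3/2*a + 81/14*b - 10/7.
  leading term b**2: no divisor's leading term divides it; move 5*b**2 to the remainder.
  leading term a: no divisor's leading term divides it; move 3/2*a to the remainder.
  leading term b: no divisor's leading term divides it; move 81/14*b to the remainder.
  leading term 1: no divisor's leading term divides it; move -10/7 to the remainder.
  remainder 5*b**2 + 3/2*a + 81/14*b - 10/7 ≠ 0; add g_3 = 5*b**2 + 3/2*a + 81/14*b - 10/7 to the basis.

S(f_1,g_3): lcm = a*b**2. S = -3/10*a**2 - 81/70*a*b - 3/14*b**2 + 2/7*a - 3/7*b.
  leading term a**2: no divisor's leading term divides it; move -3/10*a**2 to the remainder.
  leading term a*b: subtract (81/490)·f_1 from -81/70*a*b - 3/14*b**2 + 2/7*a - 3/7*b → -3/14*b**2 + 2/7*a - 663/980*b - 243/490
  leading term b**2: subtract (-3/70)·g_3 from -3/14*b**2 + 2/7*a - 663/980*b - 243/490 → 7/20*a - 3/7*b - 39/70
  leading term a: no divisor's leading term divides it; move 7/20*a to the remainder.
  leading term b: no divisor's leading term divides it; move -3/7*b to the remainder.
  leading term 1: no divisor's leading term divides it; move -39/70 to the remainder.
  remainder -3/10*a**2 + 7/20*a - 3/7*b - 39/70 ≠ 0; add g_4 = -3/10*a**2 + 7/20*a - 3/7*b - 39/70 to the basis.

The other S-polynomials (S(f_2,g_3), S(f_1,g_4), S(f_2,g_4), S(g_3,g_4)) all reduce to 0 modulo the current basis, so we have a Gröbner basis.
Inter-reduce: drop elements whose leading term is divisible by another's, tail-reduce, and make monic.

G = {a**2 - 7/6*a + 10/7*b + 13/7, a*b - 3/14*b - 3/7, b**2 + 3/10*a + 81/70*b - 2/7}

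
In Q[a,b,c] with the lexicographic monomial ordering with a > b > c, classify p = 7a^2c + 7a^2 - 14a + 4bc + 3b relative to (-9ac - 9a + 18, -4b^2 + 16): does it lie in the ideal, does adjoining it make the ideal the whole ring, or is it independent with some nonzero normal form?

7a^2c + 7a^2 - 14a + 4bc + 3b is independent of I; its normal form modulo I is 4bc + 3b.

First compute the reduced Gröbner basis of I by Buchberger's algorithm.
f_1 = -9ac - 9a + 18, LT = ac.
f_2 = -4b^2 + 16, LT = b^2.

S(f_1,f_2): leading monomials are coprime, so the S-polynomial reduces to 0 (Buchberger's first criterion).
Every S-polynomial of the final basis reduces to 0, so we have a Gröbner basis.
Inter-reduce: drop elements whose leading term is divisible by another's, tail-reduce, and make monic.
Reduced Gröbner basis: {ac + a - 2, b^2 - 4}.
Label its elements g_1 = ac + a - 2, g_2 = b^2 - 4.

Reduce p = 7a^2c + 7a^2 - 14a + 4bc + 3b modulo G:
  leading term a^2c: subtract (7a)·g_1 from 7a^2c + 7a^2 - 14a + 4bc + 3b → 4bc + 3b
  leading term bc: no divisor's leading term divides it; move 4bc to the remainder.
  leading term b: no divisor's leading term divides it; move 3b to the remainder.
  normal form = 4bc + 3b.
The normal form is nonzero, so p ∉ I. Since p minus its normal form lies in I, I + (p) = I + (r) where r = 4bc + 3b; decide whether this ideal is the whole ring.
Run Buchberger on G together with r (pairs among the g_i already reduce to 0 since G is a Gröbner basis):
g_1 = ac + a - 2, LT = ac.
g_2 = b^2 - 4, LT = b^2.
r = 4bc + 3b, LT = bc.

S(g_1,g_2): leading monomials are coprime, so the S-polynomial reduces to 0 (Buchberger's first criterion).
S(g_1,r): lcm = abc. S = 1/4ab - 2b.
  leading term ab: no divisor's leading term divides it; move 1/4ab to the remainder.
  leading term b: no divisor's leading term divides it; move -2b to the remainder.
  remainder 1/4ab - 2b ≠ 0; add m_4 = 1/4ab - 2b to the basis.

S(g_2,r): lcm = b^2c. S = -3/4b^2 - 4c.
  leading term b^2: subtract (-3/4)·g_2 from -3/4b^2 - 4c → -4c - 3
  leading term c: no divisor's leading term divides it; move -4c to the remainder.
  leading term 1: no divisor's leading term divides it; move -3 to the remainder.
  remainder -4c - 3 ≠ 0; add m_5 = -4c - 3 to the basis.

S(g_1,m_4): lcm = abc. S = ab + 8bc - 2b.
  leading term ab: subtract (4)·m_4 from ab + 8bc - 2b → 8bc + 6b
  leading term bc: subtract (2)·r from 8bc + 6b → 0
  remainder 0.

S(g_2,m_4): lcm = ab^2. S = -4a + 8b^2.
  leading term a: no divisor's leading term divides it; move -4a to the remainder.
  leading term b^2: subtract (8)·g_2 from 8b^2 → 32
  leading term 1: no divisor's leading term divides it; move 32 to the remainder.
  remainder -4a + 32 ≠ 0; add m_6 = -4a + 32 to the basis.

S(r,m_4): lcm = abc. S = 3/4ab + 8bc.
  leading term ab: subtract (3)·m_4 from 3/4ab + 8bc → 8bc + 6b
  leading term bc: subtract (2)·r from 8bc + 6b → 0
  remainder 0.

S(g_1,m_5): lcm = ac. S = 1/4a - 2.
  leading term a: subtract (-1/16)·m_6 from 1/4a - 2 → 0
  remainder 0.

S(g_2,m_5): leading monomials are coprime, so the S-polynomial reduces to 0 (Buchberger's first criterion).
S(r,m_5): lcm = bc. S = 0.
  remainder 0.

S(m_4,m_5): leading monomials are coprime, so the S-polynomial reduces to 0 (Buchberger's first criterion).
S(g_1,m_6): lcm = ac. S = a + 8c - 2.
  leading term a: subtract (-1/4)·m_6 from a + 8c - 2 → 8c + 6
  leading term c: subtract (-2)·m_5 from 8c + 6 → 0
  remainder 0.

S(g_2,m_6): leading monomials are coprime, so the S-polynomial reduces to 0 (Buchberger's first criterion).
S(r,m_6): leading monomials are coprime, so the S-polynomial reduces to 0 (Buchberger's first criterion).
S(m_4,m_6): lcm = ab. S = 0.
  remainder 0.

S(m_5,m_6): leading monomials are coprime, so the S-polynomial reduces to 0 (Buchberger's first criterion).
Every S-polynomial of the final basis reduces to 0, so we have a Gröbner basis.
Inter-reduce: drop elements whose leading term is divisible by another's, tail-reduce, and make monic.
Reduced Gröbner basis: {a - 8, b^2 - 4, c + 3/4}.
The reduced Gröbner basis of I + (p) is {a - 8, b^2 - 4, c + 3/4} ≠ {1}, a proper ideal, so the enlarged system stays consistent: p is independent of I, with normal form 4bc + 3b.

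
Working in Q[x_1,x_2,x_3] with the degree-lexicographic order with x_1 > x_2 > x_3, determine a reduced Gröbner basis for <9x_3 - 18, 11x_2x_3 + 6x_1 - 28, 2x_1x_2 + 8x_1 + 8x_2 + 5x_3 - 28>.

G = {x_2^{2} + \tfrac{18}{11}x_2 - \tfrac{29}{11}, x_1 + \tfrac{11}{3}x_2 - \tfrac{14}{3}, x_3 - 2}

f_1 = 9x_3 - 18, LT = x_3.
f_2 = 11x_2x_3 + 6x_1 - 28, LT = x_2x_3.
f_3 = 2x_1x_2 + 8x_1 + 8x_2 + 5x_3 - 28, LT = x_1x_2.

S(f_1,f_2): lcm = x_2x_3. S = -\tfrac{6}{11}x_1 - 2x_2 + \tfrac{28}{11}.
  leading term x_1: no divisor's leading term divides it; move -\tfrac{6}{11}x_1 to the remainder.
  leading term x_2: no divisor's leading term divides it; move -2x_2 to the remainder.
  leading term 1: no divisor's leading term divides it; move \tfrac{28}{11} to the remainder.
  remainder -\tfrac{6}{11}x_1 - 2x_2 + \tfrac{28}{11} ≠ 0; add g_4 = -\tfrac{6}{11}x_1 - 2x_2 + \tfrac{28}{11} to the basis.

S(f_3,g_4): lcm = x_1x_2. S = -\tfrac{11}{3}x_2^{2} + 4x_1 + \tfrac{26}{3}x_2 + \tfrac{5}{2}x_3 - 14.
  leading term x_2^{2}: no divisor's leading term divides it; move -\tfrac{11}{3}x_2^{2} to the remainder.
  leading term x_1: subtract (-\tfrac{22}{3})·g_4 from 4x_1 + \tfrac{26}{3}x_2 + \tfrac{5}{2}x_3 - 14 → -6x_2 + \tfrac{5}{2}x_3 + \tfrac{14}{3}
  leading term x_2: no divisor's leading term divides it; move -6x_2 to the remainder.
  leading term x_3: subtract (\tfrac{5}{18})·f_1 from \tfrac{5}{2}x_3 + \tfrac{14}{3} → \tfrac{29}{3}
  leading term 1: no divisor's leading term divides it; move \tfrac{29}{3} to the remainder.
  remainder -\tfrac{11}{3}x_2^{2} - 6x_2 + \tfrac{29}{3} ≠ 0; add g_5 = -\tfrac{11}{3}x_2^{2} - 6x_2 + \tfrac{29}{3} to the basis.

The other S-polynomials (S(f_1,f_3), S(f_2,f_3), S(f_1,g_4), S(f_2,g_4), S(f_1,g_5), S(f_2,g_5), S(f_3,g_5), S(g_4,g_5)) all reduce to 0 modulo the current basis, so we have a Gröbner basis.
Inter-reduce: drop elements whose leading term is divisible by another's, tail-reduce, and make monic.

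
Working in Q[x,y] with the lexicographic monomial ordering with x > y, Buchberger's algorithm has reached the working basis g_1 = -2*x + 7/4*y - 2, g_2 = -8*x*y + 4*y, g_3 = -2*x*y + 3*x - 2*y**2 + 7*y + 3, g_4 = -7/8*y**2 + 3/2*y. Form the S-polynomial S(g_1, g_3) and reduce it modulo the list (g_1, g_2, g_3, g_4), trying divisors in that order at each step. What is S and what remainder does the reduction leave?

S(g_1, g_3) = 3/2*x - 15/8*y**2 + 9/2*y + 3/2; remainder on division = 291/112*y.

lcm(LM(g_1), LM(g_3)) = x*y.
S = (lcm/LT(g_1))·g_1 − (lcm/LT(g_3))·g_3 = 3/2*x - 15/8*y**2 + 9/2*y + 3/2.
Reduce S modulo (g_1, g_2, g_3, g_4) in that order:
  leading term x: subtract (-3/4)·g_1 from 3/2*x - 15/8*y**2 + 9/2*y + 3/2 → -15/8*y**2 + 93/16*y
  leading term y**2: subtract (15/7)·g_4 from -15/8*y**2 + 93/16*y → 291/112*y
  leading term y: no divisor's leading term divides it; move 291/112*y to the remainder.
The remainder 291/112*y is nonzero, so it would be added as the next basis element.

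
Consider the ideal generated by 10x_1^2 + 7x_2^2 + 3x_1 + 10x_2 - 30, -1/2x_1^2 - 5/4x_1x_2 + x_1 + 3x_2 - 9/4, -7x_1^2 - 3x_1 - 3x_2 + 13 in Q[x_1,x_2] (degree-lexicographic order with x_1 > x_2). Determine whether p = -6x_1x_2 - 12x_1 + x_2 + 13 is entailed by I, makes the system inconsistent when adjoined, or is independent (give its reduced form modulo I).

First compute the reduced Gröbner basis of I by Buchberger's algorithm.
f_1 = 10x_1^2 + 7x_2^2 + 3x_1 + 10x_2 - 30, LT = x_1^2.
f_2 = -1/2x_1^2 - 5/4x_1x_2 + x_1 + 3x_2 - 9/4, LT = x_1^2.
f_3 = -7x_1^2 - 3x_1 - 3x_2 + 13, LT = x_1^2.

S(f_1,f_2): lcm = x_1^2. S = -5/2x_1x_2 + 7/10x_2^2 + 23/10x_1 + 7x_2 - 15/2.
  reduce S modulo (f_1, f_2, f_3):
  remainder -5/2x_1x_2 + 7/10x_2^2 + 23/10x_1 + 7x_2 - 15/2 ≠ 0; add h_4 = -5/2x_1x_2 + 7/10x_2^2 + 23/10x_1 + 7x_2 - 15/2 to the basis.

S(f_1,f_3): lcm = x_1^2. S = 7/10x_2^2 - 9/70x_1 + 4/7x_2 - 8/7.
  reduce S modulo (f_1, f_2, f_3, h_4):
  remainder 7/10x_2^2 - 9/70x_1 + 4/7x_2 - 8/7 ≠ 0; add h_5 = 7/10x_2^2 - 9/70x_1 + 4/7x_2 - 8/7 to the basis.

S(f_1,h_4): lcm = x_1^2x_2. S = 7/25x_1x_2^2 + 7/10x_2^3 + 23/25x_1^2 + 31/10x_1x_2 + x_2^2 - 3x_1 - 3x_2.
  reduce S modulo (f_1, f_2, f_3, h_4, h_5):
  remainder 46569/214375x_1 + 218681/42875x_2 - 1139974/214375 ≠ 0; add h_6 = 46569/214375x_1 + 218681/42875x_2 - 1139974/214375 to the basis.

S(h_4,h_5): lcm = x_1x_2^2. S = -7/25x_2^3 + 9/49x_1^2 - 2127/1225x_1x_2 - 14/5x_2^2 + 80/49x_1 + 3x_2.
  reduce S modulo (f_1, f_2, f_3, h_4, h_5, h_6):
  remainder 35018005/2281881x_2 - 35018005/2281881 ≠ 0; add h_7 = 35018005/2281881x_2 - 35018005/2281881 to the basis.

The other S-polynomials (S(f_2,f_3), S(f_2,h_4), S(f_3,h_4), S(f_1,h_5), S(f_2,h_5), S(f_3,h_5), S(f_1,h_6), S(f_2,h_6), S(f_3,h_6), S(h_4,h_6), S(h_5,h_6), S(f_1,h_7), S(f_2,h_7), S(f_3,h_7), S(h_4,h_7), S(h_5,h_7), S(h_6,h_7)) all reduce to 0 modulo the current basis, so we have a Gröbner basis.
Inter-reduce: drop elements whose leading term is divisible by another's, tail-reduce, and make monic.
Reduced Gröbner basis: {x_1 - 1, x_2 - 1}.
Label its elements g_1 = x_1 - 1, g_2 = x_2 - 1.

Reduce p = -6x_1x_2 - 12x_1 + x_2 + 13 modulo G:
  leading term x_1x_2: subtract (-6x_2)·g_1 from -6x_1x_2 - 12x_1 + x_2 + 13 → -12x_1 - 5x_2 + 13
  leading term x_1: subtract (-12)·g_1 from -12x_1 - 5x_2 + 13 → -5x_2 + 1
  leading term x_2: subtract (-5)·g_2 from -5x_2 + 1 → -4
  leading term 1: no divisor's leading term divides it; move -4 to the remainder.
  normal form = -4.
The normal form is nonzero, so p ∉ I. Since p minus its normal form lies in I, I + (p) = I + (r) where r = -4; decide whether this ideal is the whole ring.
Here r = -4 is a nonzero constant, hence a unit: 1 ∈ I + (p), the Gröbner basis of I + (p) is {1}, and the enlarged system has no common solution — adjoining p is inconsistent.

Adjoining -6x_1x_2 - 12x_1 + x_2 + 13 makes the ideal the whole ring: the system is inconsistent.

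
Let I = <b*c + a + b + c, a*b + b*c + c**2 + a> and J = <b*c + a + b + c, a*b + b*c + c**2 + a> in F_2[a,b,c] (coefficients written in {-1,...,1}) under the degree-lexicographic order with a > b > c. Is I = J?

Yes, the ideals are equal.

Since reduced Gröbner bases are canonical representatives of ideals under a given ordering, it suffices to compute and compare them.
Buchberger on the first generating set:
f_1 = b*c + a + b + c, LT = b*c.
f_2 = a*b + b*c + c**2 + a, LT = a*b.

S(f_1,f_2): lcm = a*b*c. S = b*c**2 + c**3 + a**2 + a*b.
  reduce S modulo (f_1, f_2):
  remainder c**3 + a**2 + a*c + a ≠ 0; add g_3 = c**3 + a**2 + a*c + a to the basis.

The other S-polynomials (S(f_1,g_3), S(f_2,g_3)) all reduce to 0 modulo the current basis, so we have a Gröbner basis.
Inter-reduce: drop elements whose leading term is divisible by another's, tail-reduce, and make monic.
Reduced Gröbner basis: {c**3 + a**2 + a*c + a, a*b + c**2 + b + c, b*c + a + b + c}.

Buchberger on the second generating set:
h_1 = b*c + a + b + c, LT = b*c.
h_2 = a*b + b*c + c**2 + a, LT = a*b.

S(h_1,h_2): lcm = a*b*c. S = b*c**2 + c**3 + a**2 + a*b.
  reduce S modulo (h_1, h_2):
  remainder c**3 + a**2 + a*c + a ≠ 0; add k_3 = c**3 + a**2 + a*c + a to the basis.

The other S-polynomials (S(h_1,k_3), S(h_2,k_3)) all reduce to 0 modulo the current basis, so we have a Gröbner basis.
Inter-reduce: drop elements whose leading term is divisible by another's, tail-reduce, and make monic.
Reduced Gröbner basis: {c**3 + a**2 + a*c + a, a*b + c**2 + b + c, b*c + a + b + c}.

These coincide, so the ideals are equal.
The choice of monomial ordering does not affect the verdict — as long as both bases are computed under the same ordering, their equality decides ideal equality.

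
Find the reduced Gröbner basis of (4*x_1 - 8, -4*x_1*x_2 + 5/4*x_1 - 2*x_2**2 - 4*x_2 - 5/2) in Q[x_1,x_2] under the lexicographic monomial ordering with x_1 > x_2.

G = {x_1 - 2, x_2**2 + 6*x_2}

f_1 = 4*x_1 - 8, LT = x_1.
f_2 = -4*x_1*x_2 + 5/4*x_1 - 2*x_2**2 - 4*x_2 - 5/2, LT = x_1*x_2.

S(f_1,f_2): lcm = x_1*x_2. S = 5/16*x_1 - 1/2*x_2**2 - 3*x_2 - 5/8.
  leading term x_1: subtract (5/64)·f_1 from 5/16*x_1 - 1/2*x_2**2 - 3*x_2 - 5/8 → -1/2*x_2**2 - 3*x_2
  leading term x_2**2: no divisor's leading term divides it; move -1/2*x_2**2 to the remainder.
  leading term x_2: no divisor's leading term divides it; move -3*x_2 to the remainder.
  remainder -1/2*x_2**2 - 3*x_2 ≠ 0; add g_3 = -1/2*x_2**2 - 3*x_2 to the basis.

S(f_1,g_3): leading monomials are coprime, so the S-polynomial reduces to 0 (Buchberger's first criterion).
S(f_2,g_3): lcm = x_1*x_2**2. S = -101/16*x_1*x_2 + 1/2*x_2**3 + x_2**2 + 5/8*x_2.
  leading term x_1*x_2: subtract (-101/64*x_2)·f_1 from -101/16*x_1*x_2 + 1/2*x_2**3 + x_2**2 + 5/8*x_2 → 1/2*x_2**3 + x_2**2 - 12*x_2
  leading term x_2**3: subtract (-x_2)·g_3 from 1/2*x_2**3 + x_2**2 - 12*x_2 → -2*x_2**2 - 12*x_2
  leading term x_2**2: subtract (4)·g_3 from -2*x_2**2 - 12*x_2 → 0
  remainder 0.

Every S-polynomial of the final basis reduces to 0, so we have a Gröbner basis.
Inter-reduce: drop elements whose leading term is divisible by another's, tail-reduce, and make monic.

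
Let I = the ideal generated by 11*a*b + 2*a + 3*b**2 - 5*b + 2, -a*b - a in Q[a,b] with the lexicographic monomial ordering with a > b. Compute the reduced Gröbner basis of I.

G = {a - 1/3*b**2 + 5/9*b - 2/9, b**3 - 2/3*b**2 - b + 2/3}

f_1 = 11*a*b + 2*a + 3*b**2 - 5*b + 2, LT = a*b.
f_2 = -a*b - a, LT = a*b.

S(f_1,f_2): lcm = a*b. S = -9/11*a + 3/11*b**2 - 5/11*b + 2/11.
  reduce S modulo (f_1, f_2):
  remainder -9/11*a + 3/11*b**2 - 5/11*b + 2/11 ≠ 0; add g_3 = -9/11*a + 3/11*b**2 - 5/11*b + 2/11 to the basis.

S(f_1,g_3): lcm = a*b. S = 2/11*a + 1/3*b**3 - 28/99*b**2 - 23/99*b + 2/11.
  reduce S modulo (f_1, f_2, g_3):
  remainder 1/3*b**3 - 2/9*b**2 - 1/3*b + 2/9 ≠ 0; add g_4 = 1/3*b**3 - 2/9*b**2 - 1/3*b + 2/9 to the basis.

The other S-polynomials (S(f_2,g_3), S(f_1,g_4), S(f_2,g_4), S(g_3,g_4)) all reduce to 0 modulo the current basis, so we have a Gröbner basis.
Inter-reduce: drop elements whose leading term is divisible by another's, tail-reduce, and make monic.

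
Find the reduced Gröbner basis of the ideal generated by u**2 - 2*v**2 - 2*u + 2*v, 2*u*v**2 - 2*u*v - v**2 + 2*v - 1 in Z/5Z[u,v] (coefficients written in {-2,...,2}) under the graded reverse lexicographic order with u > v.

G = {v**4 - 2*v**3 - u*v + 2*v**2 + u - 2*v + 1, u*v**2 - u*v + 2*v**2 + v + 2, u**2 - 2*v**2 - 2*u + 2*v}

f_1 = u**2 - 2*v**2 - 2*u + 2*v, LT = u**2.
f_2 = 2*u*v**2 - 2*u*v - v**2 + 2*v - 1, LT = u*v**2.

S(f_1,f_2): lcm = u**2*v**2. S = -2*v**4 + u**2*v + u*v**2 + 2*v**3 - u*v - 2*u.
  reduce S modulo (f_1, f_2):
  remainder -2*v**4 - v**3 + 2*u*v + v**2 - 2*u - v - 2 ≠ 0; add g_3 = -2*v**4 - v**3 + 2*u*v + v**2 - 2*u - v - 2 to the basis.

The other S-polynomials (S(f_1,g_3), S(f_2,g_3)) all reduce to 0 modulo the current basis, so we have a Gröbner basis.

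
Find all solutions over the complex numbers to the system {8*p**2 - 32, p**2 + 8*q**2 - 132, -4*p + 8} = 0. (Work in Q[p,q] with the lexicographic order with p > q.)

{(2, -4), (2, 4)}

Compute a lex Gröbner basis by Buchberger's algorithm.
f_1 = 8*p**2 - 32, LT = p**2.
f_2 = p**2 + 8*q**2 - 132, LT = p**2.
f_3 = -4*p + 8, LT = p.

S(f_1,f_2): lcm = p**2. S = -8*q**2 + 128.
  reduce S modulo (f_1, f_2, f_3):
  remainder -8*q**2 + 128 ≠ 0; add h_4 = -8*q**2 + 128 to the basis.

The other S-polynomials (S(f_1,f_3), S(f_2,f_3), S(f_1,h_4), S(f_2,h_4), S(f_3,h_4)) all reduce to 0 modulo the current basis, so we have a Gröbner basis.
Inter-reduce: drop elements whose leading term is divisible by another's, tail-reduce, and make monic.
Reduced Gröbner basis: {p - 2, q**2 - 16}.

The lex basis is triangular: the last element involves only q. Solving q**2 - 16 = 0 gives q ∈ {-4, 4}; substituting each value into the earlier elements determines the remaining variables.
  q = -4: the earlier basis element becomes p - 2 = 0, giving p = 2 — point (2, -4).
  q = 4: the earlier basis element becomes p - 2 = 0, giving p = 2 — point (2, 4).
Zero-dimensionality of the ideal guarantees finitely many solutions over ℂ.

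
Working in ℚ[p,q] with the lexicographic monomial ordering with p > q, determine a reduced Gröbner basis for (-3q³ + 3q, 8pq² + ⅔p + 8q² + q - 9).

f_1 = -3q³ + 3q, LT = q³.
f_2 = 8pq² + ⅔p + 8q² + q - 9, LT = pq².

S(f_1,f_2): lcm = pq³. S = -13/12pq - q³ - ⅛q² + 9/8q.
  reduce S modulo (f_1, f_2):
  remainder -13/12pq - ⅛q² + ⅛q ≠ 0; add g_3 = -13/12pq - ⅛q² + ⅛q to the basis.

S(f_2,g_3): lcm = pq². S = 1/12p - 3/26q³ + 29/26q² + ⅛q - 9/8.
  reduce S modulo (f_1, f_2, g_3):
  remainder 1/12p + 29/26q² + 1/104q - 9/8 ≠ 0; add g_4 = 1/12p + 29/26q² + 1/104q - 9/8 to the basis.

The other S-polynomials (S(f_1,g_3), S(f_1,g_4), S(f_2,g_4), S(g_3,g_4)) all reduce to 0 modulo the current basis, so we have a Gröbner basis.
Inter-reduce: drop elements whose leading term is divisible by another's, tail-reduce, and make monic.

G = {p + 174/13q² + 3/26q - 27/2, q³ - q}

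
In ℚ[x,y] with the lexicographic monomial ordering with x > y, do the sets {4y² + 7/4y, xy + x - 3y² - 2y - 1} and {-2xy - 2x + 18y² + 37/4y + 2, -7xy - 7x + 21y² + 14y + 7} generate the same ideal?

Two ideals are equal iff their reduced Gröbner bases coincide (the reduced basis is unique for a fixed ordering).
Buchberger on the first generating set:
f_1 = 4y² + 7/4y, LT = y².
f_2 = xy + x - 3y² - 2y - 1, LT = xy.

S(f_1,f_2): lcm = xy². S = -9/16xy + 3y³ + 2y² + y.
  leading term xy: subtract (-9/16)·f_2 from -9/16xy + 3y³ + 2y² + y → 9/16x + 3y³ + 5/16y² - ⅛y - 9/16
  leading term x: no divisor's leading term divides it; move 9/16x to the remainder.
  leading term y³: subtract (¾y)·f_1 from 3y³ + 5/16y² - ⅛y - 9/16 → -y² - ⅛y - 9/16
  leading term y²: subtract (-¼)·f_1 from -y² - ⅛y - 9/16 → 5/16y - 9/16
  leading term y: no divisor's leading term divides it; move 5/16y to the remainder.
  leading term 1: no divisor's leading term divides it; move -9/16 to the remainder.
  remainder 9/16x + 5/16y - 9/16 ≠ 0; add g_3 = 9/16x + 5/16y - 9/16 to the basis.

The other S-polynomials (S(f_1,g_3), S(f_2,g_3)) all reduce to 0 modulo the current basis, so we have a Gröbner basis.
Inter-reduce: drop elements whose leading term is divisible by another's, tail-reduce, and make monic.
Reduced Gröbner basis: {x + 5/9y - 1, y² + 7/16y}.

Buchberger on the second generating set:
h_1 = -2xy - 2x + 18y² + 37/4y + 2, LT = xy.
h_2 = -7xy - 7x + 21y² + 14y + 7, LT = xy.

S(h_1,h_2): lcm = xy. S = -6y² - 21/8y.
  leading term y²: no divisor's leading term divides it; move -6y² to the remainder.
  leading term y: no divisor's leading term divides it; move -21/8y to the remainder.
  remainder -6y² - 21/8y ≠ 0; add k_3 = -6y² - 21/8y to the basis.

S(h_1,k_3): lcm = xy². S = 9/16xy - 9y³ - 37/8y² - y.
  leading term xy: subtract (-9/32)·h_1 from 9/16xy - 9y³ - 37/8y² - y → -9/16x - 9y³ + 7/16y² + 205/128y + 9/16
  leading term x: no divisor's leading term divides it; move -9/16x to the remainder.
  leading term y³: subtract (3/2y)·k_3 from -9y³ + 7/16y² + 205/128y + 9/16 → 35/8y² + 205/128y + 9/16
  leading term y²: subtract (-35/48)·k_3 from 35/8y² + 205/128y + 9/16 → -5/16y + 9/16
  leading term y: no divisor's leading term divides it; move -5/16y to the remainder.
  leading term 1: no divisor's leading term divides it; move 9/16 to the remainder.
  remainder -9/16x - 5/16y + 9/16 ≠ 0; add k_4 = -9/16x - 5/16y + 9/16 to the basis.

The other S-polynomials (S(h_2,k_3), S(h_1,k_4), S(h_2,k_4), S(k_3,k_4)) all reduce to 0 modulo the current basis, so we have a Gröbner basis.
Inter-reduce: drop elements whose leading term is divisible by another's, tail-reduce, and make monic.
Reduced Gröbner basis: {x + 5/9y - 1, y² + 7/16y}.

The two bases agree; hence the ideals are identical.

Yes, the ideals are equal.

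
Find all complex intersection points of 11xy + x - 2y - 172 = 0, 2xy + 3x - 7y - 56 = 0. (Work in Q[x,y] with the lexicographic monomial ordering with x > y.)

{(-3, -5), (364/31, 92/73)}

Compute a lex Gröbner basis by Buchberger's algorithm.
f_1 = 11xy + x - 2y - 172, LT = xy.
f_2 = 2xy + 3x - 7y - 56, LT = xy.

S(f_1,f_2): lcm = xy. S = -31/22x + 73/22y + 136/11.
  leading term x: no divisor's leading term divides it; move -31/22x to the remainder.
  leading term y: no divisor's leading term divides it; move 73/22y to the remainder.
  leading term 1: no divisor's leading term divides it; move 136/11 to the remainder.
  remainder -31/22x + 73/22y + 136/11 ≠ 0; add h_3 = -31/22x + 73/22y + 136/11 to the basis.

S(f_1,h_3): lcm = xy. S = 1/11x + 73/31y^2 + 2930/341y - 172/11.
  leading term x: subtract (-2/31)·h_3 from 1/11x + 73/31y^2 + 2930/341y - 172/11 → 73/31y^2 + 273/31y - 460/31
  leading term y^2: no divisor's leading term divides it; move 73/31y^2 to the remainder.
  leading term y: no divisor's leading term divides it; move 273/31y to the remainder.
  leading term 1: no divisor's leading term divides it; move -460/31 to the remainder.
  remainder 73/31y^2 + 273/31y - 460/31 ≠ 0; add h_4 = 73/31y^2 + 273/31y - 460/31 to the basis.

The other S-polynomials (S(f_2,h_3), S(f_1,h_4), S(f_2,h_4), S(h_3,h_4)) all reduce to 0 modulo the current basis, so we have a Gröbner basis.
Inter-reduce: drop elements whose leading term is divisible by another's, tail-reduce, and make monic.
Reduced Gröbner basis: {x - 73/31y - 272/31, y^2 + 273/73y - 460/73}.

Elimination: the polynomial y^2 + 273/73y - 460/73 lies in the elimination ideal for y, so y ∈ {-5, 92/73}. For each such y, the remaining basis elements (now univariate) give the rest of the solution.
  y = -5: the earlier basis element becomes x + 3 = 0, giving x = -3 — point (-3, -5).
  y = 92/73: the earlier basis element becomes x - 364/31 = 0, giving x = 364/31 — point (364/31, 92/73).
Check: every point annihilates each of the original generators.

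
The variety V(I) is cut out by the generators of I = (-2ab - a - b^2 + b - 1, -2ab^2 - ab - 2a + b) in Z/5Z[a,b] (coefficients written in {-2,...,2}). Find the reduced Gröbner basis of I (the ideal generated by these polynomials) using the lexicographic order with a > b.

G = {a + 2b^3 - 2b^2 - b, b^4 + 2b^3 + 1}

f_1 = -2ab - a - b^2 + b - 1, LT = ab.
f_2 = -2ab^2 - ab - 2a + b, LT = ab^2.

S(f_1,f_2): lcm = ab^2. S = -a - 2b^3 + 2b^2 + b.
  reduce S modulo (f_1, f_2):
  remainder -a - 2b^3 + 2b^2 + b ≠ 0; add g_3 = -a - 2b^3 + 2b^2 + b to the basis.

S(f_1,g_3): lcm = ab. S = -2a - 2b^4 + 2b^3 - b^2 + 2b - 2.
  reduce S modulo (f_1, f_2, g_3):
  remainder -2b^4 + b^3 - 2 ≠ 0; add g_4 = -2b^4 + b^3 - 2 to the basis.

The other S-polynomials (S(f_2,g_3), S(f_1,g_4), S(f_2,g_4), S(g_3,g_4)) all reduce to 0 modulo the current basis, so we have a Gröbner basis.
Inter-reduce: drop elements whose leading term is divisible by another's, tail-reduce, and make monic.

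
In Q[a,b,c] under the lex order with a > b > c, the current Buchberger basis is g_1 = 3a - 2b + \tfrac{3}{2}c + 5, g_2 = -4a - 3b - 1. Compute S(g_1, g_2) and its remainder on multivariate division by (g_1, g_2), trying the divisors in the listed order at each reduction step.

S(g_1, g_2) = -\tfrac{17}{12}b + \tfrac{1}{2}c + \tfrac{17}{12}; remainder on division = -\tfrac{17}{12}b + \tfrac{1}{2}c + \tfrac{17}{12}.

lcm(LM(g_1), LM(g_2)) = a.
S = (lcm/LT(g_1))·g_1 − (lcm/LT(g_2))·g_2 = -\tfrac{17}{12}b + \tfrac{1}{2}c + \tfrac{17}{12}.
Reduce S modulo (g_1, g_2) in that order:
  leading term b: no divisor's leading term divides it; move -\tfrac{17}{12}b to the remainder.
  leading term c: no divisor's leading term divides it; move \tfrac{1}{2}c to the remainder.
  leading term 1: no divisor's leading term divides it; move \tfrac{17}{12} to the remainder.
The remainder -\tfrac{17}{12}b + \tfrac{1}{2}c + \tfrac{17}{12} is nonzero, so it would be added as the next basis element.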